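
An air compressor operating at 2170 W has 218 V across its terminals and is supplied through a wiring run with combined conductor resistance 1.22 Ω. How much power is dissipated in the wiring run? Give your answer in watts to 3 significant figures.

Line loss is just I²R for the cable — we know both I and R_line directly.
I = P / V = 2170 / 218 = 9.954 A through the wiring run.
P_line = I² R_line = (9.954)² × 1.22 = 120.9 W

121 W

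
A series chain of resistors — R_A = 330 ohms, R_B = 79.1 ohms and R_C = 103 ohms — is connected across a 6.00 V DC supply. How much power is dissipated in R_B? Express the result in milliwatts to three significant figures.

10.9 mW

The current is common to all series resistors; compute it, then apply P = I²R for the target.
R_total = 330 + 79.1 + 103 = 512.1 Ω
I = V / R_total = 6.00 / 512.1 = 0.01172 A
P_R_B = I² × R_B = (0.01172)² × 79.1 = 0.01086 W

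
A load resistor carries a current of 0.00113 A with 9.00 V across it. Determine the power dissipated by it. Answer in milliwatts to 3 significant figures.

10.2 mW

With V and I both given, power follows immediately from P = V I.
P = 9.00 V × 0.001130 A = 0.01017 W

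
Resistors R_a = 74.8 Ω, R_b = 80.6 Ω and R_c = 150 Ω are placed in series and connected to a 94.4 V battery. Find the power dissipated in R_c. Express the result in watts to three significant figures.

14.3 W

In a series string the same current flows through every resistor — find that current, then P = I²R for the one we want.
R_total = 74.8 + 80.6 + 150 = 305.4 Ω
I = V / R_total = 94.4 / 305.4 = 0.3091 A
P_R_c = I² × R_c = (0.3091)² × 150 = 14.33 W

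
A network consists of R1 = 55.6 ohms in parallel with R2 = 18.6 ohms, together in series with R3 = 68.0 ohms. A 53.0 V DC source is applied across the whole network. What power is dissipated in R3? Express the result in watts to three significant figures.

Reduce the parallel combination to a single R_p; the circuit then becomes R_p in series with the remaining resistor.
R_p = (55.6×18.6)/(55.6+18.6) = 13.94 Ω
R_total = R_p + 68.0 = 13.94 + 68.0 = 81.94 Ω
I = V / R_total = 53.0 / 81.94 = 0.6468 A
All the supply current flows through R3; use P = I²R3.
P_R3 = (0.6468)² × 68.0 = 28.45 W

28.5 W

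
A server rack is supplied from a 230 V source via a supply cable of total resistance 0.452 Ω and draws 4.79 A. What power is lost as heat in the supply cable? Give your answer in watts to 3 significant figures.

10.4 W

The supply cable is a series resistance carrying the load current; its dissipation is I²R_line.
The supply cable carries the full 4.79 A.
P_line = I² R_line = (4.790)² × 0.452 = 10.37 W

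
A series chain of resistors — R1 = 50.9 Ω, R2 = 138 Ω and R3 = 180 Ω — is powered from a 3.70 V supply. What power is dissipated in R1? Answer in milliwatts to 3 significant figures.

Series elements share the same current, so find I first, then use P = I²R.
R_total = 50.9 + 138 + 180 = 368.9 Ω
I = V / R_total = 3.70 / 368.9 = 0.01003 A
P_R1 = I² × R1 = (0.01003)² × 50.9 = 0.005120 W

5.12 mW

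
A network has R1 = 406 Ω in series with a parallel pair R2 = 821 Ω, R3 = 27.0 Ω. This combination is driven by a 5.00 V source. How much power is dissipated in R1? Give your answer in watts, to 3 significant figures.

Collapse R2‖R3 to a single equivalent, reducing the network to two series elements.
R_p = (821×27.0)/(821+27.0) = 26.14 Ω
R_total = 406 + 26.14 = 432.1 Ω
I = V / R_total = 5.00 / 432.1 = 0.01157 A
R1 carries the full series current, so P = I²R.
P_R1 = (0.01157)² × 406 = 0.05435 W

0.0544 W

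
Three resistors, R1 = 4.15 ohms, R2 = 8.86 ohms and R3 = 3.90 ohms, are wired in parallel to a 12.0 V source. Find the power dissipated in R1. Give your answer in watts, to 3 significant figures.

Every branch has 12.0 V across it, so for R1 the power is simply V²/R.
P_R1 = V² / R1 = (12.0)² / 4.15 Ω = 34.70 W

34.7 W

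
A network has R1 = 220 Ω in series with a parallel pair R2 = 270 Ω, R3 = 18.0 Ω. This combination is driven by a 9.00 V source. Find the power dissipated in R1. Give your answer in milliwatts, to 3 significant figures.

318 mW

First combine the parallel branches into one equivalent R_p, then R1 + R_p is a series pair.
R_p = (270×18.0)/(270+18.0) = 16.88 Ω
R_total = 220 + 16.88 = 236.9 Ω
I = V / R_total = 9.00 / 236.9 = 0.03799 A
All the current flows through R1; use P = I²R.
P_R1 = (0.03799)² × 220 = 0.3176 W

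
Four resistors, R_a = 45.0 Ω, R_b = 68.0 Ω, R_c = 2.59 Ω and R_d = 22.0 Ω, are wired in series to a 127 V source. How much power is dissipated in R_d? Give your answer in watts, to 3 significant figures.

Since the resistors are in series they all carry the loop current I = V/R_total; the power in any one is I²R.
R_total = 45.0 + 68.0 + 2.59 + 22.0 = 137.6 Ω
I = V / R_total = 127 / 137.6 = 0.9230 A
P_R_d = I² × R_d = (0.9230)² × 22.0 = 18.74 W

18.7 W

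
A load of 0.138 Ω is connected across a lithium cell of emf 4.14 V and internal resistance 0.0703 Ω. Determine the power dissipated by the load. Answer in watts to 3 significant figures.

54.5 W

Load and internal resistance form a series loop — compute the loop current, then the load power via I²R.
I = ε / (r + R) = 4.14 / (0.0703 + 0.138) = 19.88 A
P_load = I² R = (19.88)² × 0.138 = 54.51 W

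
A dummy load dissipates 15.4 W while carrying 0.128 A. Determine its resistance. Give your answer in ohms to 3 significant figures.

Rearranging the power relation for the two known quantities gives R = P / I².
R = 15.4 / (0.1280)² = 939.9 Ω

940 Ω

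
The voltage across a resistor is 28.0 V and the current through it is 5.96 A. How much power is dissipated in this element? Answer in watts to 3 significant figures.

Both the voltage across and the current through the element are known, so P = V I applies directly.
P = 28.0 V × 5.960 A = 166.9 W

167 W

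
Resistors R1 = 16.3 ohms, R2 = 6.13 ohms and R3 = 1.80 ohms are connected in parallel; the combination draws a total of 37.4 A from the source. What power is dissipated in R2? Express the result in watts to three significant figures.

The branches share the same voltage, but only the total current is given — find V from the equivalent resistance first.
1/R_eq = 1/16.3 + 1/6.13 + 1/1.80 ⇒ R_eq = 1.282 Ω
V = I_total × R_eq = 37.40 × 1.282 = 47.95 V
P_R2 = V² / R2 = (47.95)² / 6.13 = 375.0 W

375 W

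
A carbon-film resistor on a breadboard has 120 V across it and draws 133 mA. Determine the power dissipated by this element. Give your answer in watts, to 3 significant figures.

16.0 W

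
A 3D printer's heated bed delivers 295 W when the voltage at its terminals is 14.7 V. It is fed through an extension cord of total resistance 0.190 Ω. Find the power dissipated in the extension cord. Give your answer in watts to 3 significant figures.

Line loss is just I²R for the cable — we know both I and R_line directly.
I = P / V = 295 / 14.7 = 20.07 A through the extension cord.
P_line = I² R_line = (20.07)² × 0.190 = 76.52 W

76.5 W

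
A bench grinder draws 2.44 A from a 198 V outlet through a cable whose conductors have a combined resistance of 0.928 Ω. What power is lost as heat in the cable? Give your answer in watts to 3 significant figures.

The cable is a series resistance carrying the load current; its dissipation is I²R_line.
The cable carries the full 2.44 A.
P_line = I² R_line = (2.440)² × 0.928 = 5.525 W

5.52 W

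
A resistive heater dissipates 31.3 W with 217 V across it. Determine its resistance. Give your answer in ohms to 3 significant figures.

From P = V I = I²R = V²/R, with the two given quantities we get R = V² / P.
R = (217)² / 31.3 = 1504 Ω

1500 Ω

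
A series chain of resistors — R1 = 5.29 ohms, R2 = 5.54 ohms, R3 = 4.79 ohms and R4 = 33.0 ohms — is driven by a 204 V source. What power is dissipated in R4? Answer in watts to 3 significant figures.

581 W

Every series element carries the same I. Get I from the total resistance, then P = I² × R4.
R_total = 5.29 + 5.54 + 4.79 + 33.0 = 48.62 Ω
I = V / R_total = 204 / 48.62 = 4.196 A
P_R4 = I² × R4 = (4.196)² × 33.0 = 581.0 W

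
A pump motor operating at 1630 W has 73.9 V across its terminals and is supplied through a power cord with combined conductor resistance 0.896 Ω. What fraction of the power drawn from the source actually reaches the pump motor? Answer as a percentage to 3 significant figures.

78.9 %

I = P / V = 1630 / 73.9 = 22.06 A through the power cord.
P_line = I² R_line = (22.06)² × 0.896 = 435.9 W
P_source = P_load + P_line = 1630 + 435.9 = 2066 W
η = P_load / P_source = 1630 / 2066 = 0.7890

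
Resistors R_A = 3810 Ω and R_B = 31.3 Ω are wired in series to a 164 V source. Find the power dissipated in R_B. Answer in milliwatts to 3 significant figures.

Since the resistors are in series they all carry the loop current I = V/R_total; the power in any one is I²R.
R_total = 3810 + 31.3 = 3841 Ω
I = V / R_total = 164 / 3841 = 0.04269 A
P_R_B = I² × R_B = (0.04269)² × 31.3 = 0.05705 W

57.1 mW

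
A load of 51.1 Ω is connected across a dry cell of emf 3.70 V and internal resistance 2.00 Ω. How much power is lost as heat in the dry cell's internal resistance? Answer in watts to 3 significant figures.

The internal resistance carries the same current as the load; P_int = I²r.
I = ε / (r + R) = 3.70 / (2.00 + 51.1) = 0.06968 A
P_int = I² r = (0.06968)² × 2.00 = 0.009711 W

0.00971 W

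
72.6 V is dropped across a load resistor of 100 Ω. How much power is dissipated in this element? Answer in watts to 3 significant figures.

We know the drop across the element and its resistance — P = V²/R, one step.
P = (72.6 V)² / 100 Ω = 52.71 W

52.7 W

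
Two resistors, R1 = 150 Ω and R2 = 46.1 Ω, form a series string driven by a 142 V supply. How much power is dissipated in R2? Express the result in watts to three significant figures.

24.2 W

The current is common to all series resistors; compute it, then apply P = I²R for the target.
R_total = 150 + 46.1 = 196.1 Ω
I = V / R_total = 142 / 196.1 = 0.7241 A
P_R2 = I² × R2 = (0.7241)² × 46.1 = 24.17 W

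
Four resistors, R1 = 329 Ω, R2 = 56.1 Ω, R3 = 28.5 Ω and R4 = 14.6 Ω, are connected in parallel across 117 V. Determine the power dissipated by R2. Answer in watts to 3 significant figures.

244 W

Parallel branches share the same voltage; P = V²/R gives the branch power in one step.
P_R2 = V² / R2 = (117)² / 56.1 Ω = 244.0 W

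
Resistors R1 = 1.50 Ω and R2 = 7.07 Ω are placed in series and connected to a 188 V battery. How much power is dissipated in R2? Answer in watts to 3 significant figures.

3400 W

Every series element carries the same I. Get I from the total resistance, then P = I² × R2.
R_total = 1.50 + 7.07 = 8.570 Ω
I = V / R_total = 188 / 8.570 = 21.94 A
P_R2 = I² × R2 = (21.94)² × 7.07 = 3402 W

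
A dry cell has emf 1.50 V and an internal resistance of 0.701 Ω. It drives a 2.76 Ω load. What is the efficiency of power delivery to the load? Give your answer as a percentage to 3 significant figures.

79.7 %

η = P_load/(P_load+P_int) = I²R/(I²R+I²r) = R/(R+r) — the I² cancels for series elements.
η = R / (R + r) = 2.76 / (2.76 + 0.701) = 0.7975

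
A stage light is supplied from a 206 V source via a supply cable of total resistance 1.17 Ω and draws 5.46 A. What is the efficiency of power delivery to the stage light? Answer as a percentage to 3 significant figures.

96.9 %

The supply cable carries the full 5.46 A.
P_line = I² R_line = (5.460)² × 1.17 = 34.88 W
P_source = V I = 206 × 5.460 = 1125 W; P_load = 1090 W
η = P_load / P_source = 1090 / 1125 = 0.9690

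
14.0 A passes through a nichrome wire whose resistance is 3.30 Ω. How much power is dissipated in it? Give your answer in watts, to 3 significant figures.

647 W

The current through and the resistance of the element are both given; use P = I²R.
P = (14.00 A)² × 3.30 Ω = 646.8 W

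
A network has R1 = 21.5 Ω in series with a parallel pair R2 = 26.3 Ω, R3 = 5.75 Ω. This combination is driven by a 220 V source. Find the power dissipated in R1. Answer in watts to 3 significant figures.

First combine the parallel branches into one equivalent R_p, then R1 + R_p is a series pair.
R_p = (26.3×5.75)/(26.3+5.75) = 4.718 Ω
R_total = 21.5 + 4.718 = 26.22 Ω
I = V / R_total = 220 / 26.22 = 8.391 A
All the current flows through R1; use P = I²R.
P_R1 = (8.391)² × 21.5 = 1514 W

1510 W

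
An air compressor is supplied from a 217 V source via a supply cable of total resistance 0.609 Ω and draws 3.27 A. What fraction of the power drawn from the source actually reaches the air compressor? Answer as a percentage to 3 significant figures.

The supply cable carries the full 3.27 A.
P_line = I² R_line = (3.270)² × 0.609 = 6.512 W
P_source = V I = 217 × 3.270 = 709.6 W; P_load = 703.1 W
η = P_load / P_source = 703.1 / 709.6 = 0.9908

99.1 %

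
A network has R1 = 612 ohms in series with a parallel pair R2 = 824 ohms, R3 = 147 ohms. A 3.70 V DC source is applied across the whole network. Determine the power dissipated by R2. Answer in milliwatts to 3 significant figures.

First combine the parallel branches into one equivalent R_p, then R1 + R_p is a series pair.
R_p = (824×147)/(824+147) = 124.7 Ω
R_total = 612 + 124.7 = 736.7 Ω
I = V / R_total = 3.70 / 736.7 = 0.005022 A
Voltage across the parallel pair: V_p = I × R_p = 0.005022 × 124.7 = 0.6265 V
With V_p across R2, its power is V_p²/R2.
P_R2 = (0.6265)² / 824 = 0.0004763 W

0.476 mW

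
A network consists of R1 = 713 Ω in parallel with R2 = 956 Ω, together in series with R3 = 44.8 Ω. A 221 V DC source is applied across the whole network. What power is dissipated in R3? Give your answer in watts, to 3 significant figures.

10.7 W

Collapse the R1‖R2 pair into one equivalent R_p; then R_p and R3 form a series string.
R_p = (713×956)/(713+956) = 408.4 Ω
R_total = R_p + 44.8 = 408.4 + 44.8 = 453.2 Ω
I = V / R_total = 221 / 453.2 = 0.4876 A
R3 carries the full series current, so P = I²R.
P_R3 = (0.4876)² × 44.8 = 10.65 W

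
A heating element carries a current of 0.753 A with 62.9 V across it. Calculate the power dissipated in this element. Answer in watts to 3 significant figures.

47.4 W

With V and I both given, power follows immediately from P = V I.
P = 62.9 V × 0.7530 A = 47.36 W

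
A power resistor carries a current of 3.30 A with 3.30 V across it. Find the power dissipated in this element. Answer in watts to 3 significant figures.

10.9 W

Both the voltage across and the current through the element are known, so P = V I applies directly.
P = 3.30 V × 3.300 A = 10.89 W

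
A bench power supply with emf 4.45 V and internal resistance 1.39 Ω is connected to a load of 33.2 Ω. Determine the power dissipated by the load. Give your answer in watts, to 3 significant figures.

0.549 W

The internal resistance and the load are in series, so the same I flows through both; get I from ε/(r+R), then I²R for the load.
I = ε / (r + R) = 4.45 / (1.39 + 33.2) = 0.1286 A
P_load = I² R = (0.1286)² × 33.2 = 0.5495 W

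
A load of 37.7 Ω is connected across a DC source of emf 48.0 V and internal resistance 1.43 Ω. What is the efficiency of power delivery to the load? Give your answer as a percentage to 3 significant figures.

Both r and R carry the same current, so the power split is just the resistance split: η = R/(R+r).
η = R / (R + r) = 37.7 / (37.7 + 1.43) = 0.9635

96.3 %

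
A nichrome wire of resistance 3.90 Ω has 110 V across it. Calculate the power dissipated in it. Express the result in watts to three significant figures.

We know the drop across the element and its resistance — P = V²/R, one step.
P = (110 V)² / 3.90 Ω = 3103 W

3100 W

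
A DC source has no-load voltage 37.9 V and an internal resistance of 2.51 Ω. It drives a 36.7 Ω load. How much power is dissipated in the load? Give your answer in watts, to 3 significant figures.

34.3 W

Find the circuit current first, then P = I²R for the load (series elements share I).
I = ε / (r + R) = 37.9 / (2.51 + 36.7) = 0.9666 A
P_load = I² R = (0.9666)² × 36.7 = 34.29 W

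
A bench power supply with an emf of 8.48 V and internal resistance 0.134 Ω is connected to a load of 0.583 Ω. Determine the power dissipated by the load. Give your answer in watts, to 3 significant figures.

Load and internal resistance form a series loop — compute the loop current, then the load power via I²R.
I = ε / (r + R) = 8.48 / (0.134 + 0.583) = 11.83 A
P_load = I² R = (11.83)² × 0.583 = 81.55 W

81.5 W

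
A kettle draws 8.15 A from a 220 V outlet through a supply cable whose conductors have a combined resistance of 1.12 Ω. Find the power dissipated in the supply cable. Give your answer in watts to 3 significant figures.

74.4 W

Line loss is just I²R for the cable — we know both I and R_line directly.
The supply cable carries the full 8.15 A.
P_line = I² R_line = (8.150)² × 1.12 = 74.39 W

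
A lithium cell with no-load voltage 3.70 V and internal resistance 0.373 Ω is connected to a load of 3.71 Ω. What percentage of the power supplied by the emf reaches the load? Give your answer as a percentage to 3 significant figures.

Both r and R carry the same current, so the power split is just the resistance split: η = R/(R+r).
η = R / (R + r) = 3.71 / (3.71 + 0.373) = 0.9086

90.9 %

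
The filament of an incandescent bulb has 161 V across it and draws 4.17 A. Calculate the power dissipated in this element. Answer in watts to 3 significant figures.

V and I are known directly — P = V I, no intermediate step needed.
P = 161 V × 4.170 A = 671.4 W

671 W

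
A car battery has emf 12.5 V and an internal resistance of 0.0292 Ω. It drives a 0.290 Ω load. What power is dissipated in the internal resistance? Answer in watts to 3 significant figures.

r is in series with the load, so it carries the full circuit current — the loss in it is I²r.
I = ε / (r + R) = 12.5 / (0.0292 + 0.290) = 39.16 A
P_int = I² r = (39.16)² × 0.0292 = 44.78 W

44.8 W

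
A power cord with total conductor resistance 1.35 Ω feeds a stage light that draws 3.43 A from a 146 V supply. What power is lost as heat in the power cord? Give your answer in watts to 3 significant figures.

The power cord is a series resistance carrying the load current; its dissipation is I²R_line.
The power cord carries the full 3.43 A.
P_line = I² R_line = (3.430)² × 1.35 = 15.88 W

15.9 W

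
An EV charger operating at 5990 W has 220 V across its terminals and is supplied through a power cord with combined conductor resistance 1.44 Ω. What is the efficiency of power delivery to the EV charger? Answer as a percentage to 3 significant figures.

I = P / V = 5990 / 220 = 27.23 A through the power cord.
P_line = I² R_line = (27.23)² × 1.44 = 1068 W
P_source = P_load + P_line = 5990 + 1068 = 7058 W
η = P_load / P_source = 5990 / 7058 = 0.8487

84.9 %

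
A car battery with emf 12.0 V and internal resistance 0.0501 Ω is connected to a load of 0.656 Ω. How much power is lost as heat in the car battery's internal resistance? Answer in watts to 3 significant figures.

Internal loss is I²r, with I set by the total series resistance r+R.
I = ε / (r + R) = 12.0 / (0.0501 + 0.656) = 16.99 A
P_int = I² r = (16.99)² × 0.0501 = 14.47 W

14.5 W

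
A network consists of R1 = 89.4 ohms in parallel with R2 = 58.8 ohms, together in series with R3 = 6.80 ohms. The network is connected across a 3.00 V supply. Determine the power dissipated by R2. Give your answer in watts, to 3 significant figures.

Collapse the R1‖R2 pair into one equivalent R_p; then R_p and R3 form a series string.
R_p = (89.4×58.8)/(89.4+58.8) = 35.47 Ω
R_total = R_p + 6.80 = 35.47 + 6.80 = 42.27 Ω
I = V / R_total = 3.00 / 42.27 = 0.07097 A
Voltage across the parallel pair: V_p = I × R_p = 0.07097 × 35.47 = 2.517 V
R2 sits across V_p; its power is V_p²/R.
P_R2 = (2.517)² / 58.8 = 0.1078 W

0.108 W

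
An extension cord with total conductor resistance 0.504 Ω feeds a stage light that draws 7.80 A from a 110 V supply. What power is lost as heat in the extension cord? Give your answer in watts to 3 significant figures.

Line loss is just I²R for the cable — we know both I and R_line directly.
The extension cord carries the full 7.80 A.
P_line = I² R_line = (7.800)² × 0.504 = 30.66 W

30.7 W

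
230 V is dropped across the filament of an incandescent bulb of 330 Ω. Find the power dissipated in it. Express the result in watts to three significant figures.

160 W

With V across and R both known, P = V²/R gives the dissipation directly.
P = (230 V)² / 330 Ω = 160.3 W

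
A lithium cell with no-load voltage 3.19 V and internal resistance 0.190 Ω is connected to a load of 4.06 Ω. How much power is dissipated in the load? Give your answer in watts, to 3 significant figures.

2.29 W

The internal resistance and the load are in series, so the same I flows through both; get I from ε/(r+R), then I²R for the load.
I = ε / (r + R) = 3.19 / (0.190 + 4.06) = 0.7506 A
P_load = I² R = (0.7506)² × 4.06 = 2.287 W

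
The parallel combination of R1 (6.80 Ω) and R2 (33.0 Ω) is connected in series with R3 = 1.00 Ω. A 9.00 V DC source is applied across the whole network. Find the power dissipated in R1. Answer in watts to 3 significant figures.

8.59 W

Reduce the parallel combination to a single R_p; the circuit then becomes R_p in series with the remaining resistor.
R_p = (6.80×33.0)/(6.80+33.0) = 5.638 Ω
R_total = R_p + 1.00 = 5.638 + 1.00 = 6.638 Ω
I = V / R_total = 9.00 / 6.638 = 1.356 A
Voltage across the parallel pair: V_p = I × R_p = 1.356 × 5.638 = 7.644 V
R1 has V_p across it, so P = V_p²/R1.
P_R1 = (7.644)² / 6.80 = 8.593 W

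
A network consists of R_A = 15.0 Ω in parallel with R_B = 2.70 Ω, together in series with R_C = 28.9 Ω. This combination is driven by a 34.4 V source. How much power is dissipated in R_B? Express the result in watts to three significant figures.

Reduce the parallel combination to a single R_p; the circuit then becomes R_p in series with the remaining resistor.
R_p = (15.0×2.70)/(15.0+2.70) = 2.288 Ω
R_total = R_p + 28.9 = 2.288 + 28.9 = 31.19 Ω
I = V / R_total = 34.4 / 31.19 = 1.103 A
Voltage across the parallel pair: V_p = I × R_p = 1.103 × 2.288 = 2.524 V
Use P = V²/R for R_B with V = V_p.
P_R_B = (2.524)² / 2.70 = 2.359 W

2.36 W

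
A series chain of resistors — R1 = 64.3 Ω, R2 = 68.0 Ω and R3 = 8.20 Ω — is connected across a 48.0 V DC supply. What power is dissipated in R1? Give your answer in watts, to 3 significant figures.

In a series string the same current flows through every resistor — find that current, then P = I²R for the one we want.
R_total = 64.3 + 68.0 + 8.20 = 140.5 Ω
I = V / R_total = 48.0 / 140.5 = 0.3416 A
P_R1 = I² × R1 = (0.3416)² × 64.3 = 7.505 W

7.50 W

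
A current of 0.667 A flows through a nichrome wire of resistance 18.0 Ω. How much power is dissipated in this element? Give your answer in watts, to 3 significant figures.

Knowing I and R, the power is just I²R — no need to find V first.
P = (0.6670 A)² × 18.0 Ω = 8.008 W

8.01 W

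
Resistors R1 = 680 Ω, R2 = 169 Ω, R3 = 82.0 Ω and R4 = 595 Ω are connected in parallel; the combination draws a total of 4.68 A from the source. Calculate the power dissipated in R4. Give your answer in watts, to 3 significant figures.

Only the total current is stated, so first find the parallel equivalent to get the voltage across the combination.
1/R_eq = 1/680 + 1/169 + 1/82.0 + 1/595 ⇒ R_eq = 47.03 Ω
V = I_total × R_eq = 4.680 × 47.03 = 220.1 V
P_R4 = V² / R4 = (220.1)² / 595 = 81.41 W

81.4 W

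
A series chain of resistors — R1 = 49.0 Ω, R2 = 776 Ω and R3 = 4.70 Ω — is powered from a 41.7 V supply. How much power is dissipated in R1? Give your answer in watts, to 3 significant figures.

0.124 W

The current is common to all series resistors; compute it, then apply P = I²R for the target.
R_total = 49.0 + 776 + 4.70 = 829.7 Ω
I = V / R_total = 41.7 / 829.7 = 0.05026 A
P_R1 = I² × R1 = (0.05026)² × 49.0 = 0.1238 W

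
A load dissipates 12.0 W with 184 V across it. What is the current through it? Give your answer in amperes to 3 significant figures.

0.0652 A

The two known quantities fix the third via I = P / V.
I = 12.0 / 184 = 0.06522 A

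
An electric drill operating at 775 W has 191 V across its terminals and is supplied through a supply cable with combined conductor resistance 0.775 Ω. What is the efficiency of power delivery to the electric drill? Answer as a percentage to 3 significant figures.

98.4 %

I = P / V = 775 / 191 = 4.058 A through the supply cable.
P_line = I² R_line = (4.058)² × 0.775 = 12.76 W
P_source = P_load + P_line = 775.0 + 12.76 = 787.8 W
η = P_load / P_source = 775.0 / 787.8 = 0.9838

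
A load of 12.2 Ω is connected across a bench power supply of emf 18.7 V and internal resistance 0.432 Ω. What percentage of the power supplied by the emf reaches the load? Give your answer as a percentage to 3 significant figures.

η = P_load/(P_load+P_int) = I²R/(I²R+I²r) = R/(R+r) — the I² cancels for series elements.
η = R / (R + r) = 12.2 / (12.2 + 0.432) = 0.9658

96.6 %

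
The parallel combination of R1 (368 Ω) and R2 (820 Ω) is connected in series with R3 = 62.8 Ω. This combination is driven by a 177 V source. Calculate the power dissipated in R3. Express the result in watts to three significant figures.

19.6 W

First find R_p for the parallel pair, then treat R_p + R3 as a series loop.
R_p = (368×820)/(368+820) = 254.0 Ω
R_total = R_p + 62.8 = 254.0 + 62.8 = 316.8 Ω
I = V / R_total = 177 / 316.8 = 0.5587 A
All the supply current flows through R3; use P = I²R3.
P_R3 = (0.5587)² × 62.8 = 19.60 W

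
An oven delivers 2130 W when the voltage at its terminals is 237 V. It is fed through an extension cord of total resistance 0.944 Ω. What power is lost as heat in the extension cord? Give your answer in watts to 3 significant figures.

Only the current and the line resistance are needed for the I²R loss.
I = P / V = 2130 / 237 = 8.987 A through the extension cord.
P_line = I² R_line = (8.987)² × 0.944 = 76.25 W

76.2 W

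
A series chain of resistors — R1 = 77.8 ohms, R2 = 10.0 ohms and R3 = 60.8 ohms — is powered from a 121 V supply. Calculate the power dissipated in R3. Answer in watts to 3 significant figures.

Since the resistors are in series they all carry the loop current I = V/R_total; the power in any one is I²R.
R_total = 77.8 + 10.0 + 60.8 = 148.6 Ω
I = V / R_total = 121 / 148.6 = 0.8143 A
P_R3 = I² × R3 = (0.8143)² × 60.8 = 40.31 W

40.3 W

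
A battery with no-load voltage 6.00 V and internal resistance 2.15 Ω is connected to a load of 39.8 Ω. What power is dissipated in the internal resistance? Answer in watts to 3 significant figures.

0.0440 W

Internal loss is I²r, with I set by the total series resistance r+R.
I = ε / (r + R) = 6.00 / (2.15 + 39.8) = 0.1430 A
P_int = I² r = (0.1430)² × 2.15 = 0.04398 W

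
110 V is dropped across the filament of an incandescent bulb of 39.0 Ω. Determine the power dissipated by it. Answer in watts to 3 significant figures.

310 W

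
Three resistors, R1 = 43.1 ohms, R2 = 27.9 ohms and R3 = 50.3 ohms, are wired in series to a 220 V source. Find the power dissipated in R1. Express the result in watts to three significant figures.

142 W

In a series string the same current flows through every resistor — find that current, then P = I²R for the one we want.
R_total = 43.1 + 27.9 + 50.3 = 121.3 Ω
I = V / R_total = 220 / 121.3 = 1.814 A
P_R1 = I² × R1 = (1.814)² × 43.1 = 141.8 W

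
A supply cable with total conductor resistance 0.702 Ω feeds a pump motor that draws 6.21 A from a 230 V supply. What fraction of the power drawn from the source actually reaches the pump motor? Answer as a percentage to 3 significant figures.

98.1 %

The supply cable carries the full 6.21 A.
P_line = I² R_line = (6.210)² × 0.702 = 27.07 W
P_source = V I = 230 × 6.210 = 1428 W; P_load = 1401 W
η = P_load / P_source = 1401 / 1428 = 0.9810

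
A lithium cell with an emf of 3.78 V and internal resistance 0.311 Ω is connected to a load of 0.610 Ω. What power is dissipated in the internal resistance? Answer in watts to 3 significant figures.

Internal loss is I²r, with I set by the total series resistance r+R.
I = ε / (r + R) = 3.78 / (0.311 + 0.610) = 4.104 A
P_int = I² r = (4.104)² × 0.311 = 5.239 W

5.24 W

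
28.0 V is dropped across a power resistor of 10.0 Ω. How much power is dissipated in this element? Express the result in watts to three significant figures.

78.4 W

V and R are stated; P = V²/R avoids computing the current.
P = (28.0 V)² / 10.0 Ω = 78.40 W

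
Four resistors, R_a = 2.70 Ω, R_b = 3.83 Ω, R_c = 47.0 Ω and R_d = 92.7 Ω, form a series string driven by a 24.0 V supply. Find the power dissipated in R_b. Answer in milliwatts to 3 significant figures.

Since the resistors are in series they all carry the loop current I = V/R_total; the power in any one is I²R.
R_total = 2.70 + 3.83 + 47.0 + 92.7 = 146.2 Ω
I = V / R_total = 24.0 / 146.2 = 0.1641 A
P_R_b = I² × R_b = (0.1641)² × 3.83 = 0.1032 W

103 mW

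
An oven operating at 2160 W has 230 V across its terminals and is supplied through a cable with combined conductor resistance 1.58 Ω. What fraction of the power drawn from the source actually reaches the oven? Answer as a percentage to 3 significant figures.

I = P / V = 2160 / 230 = 9.391 A through the cable.
P_line = I² R_line = (9.391)² × 1.58 = 139.4 W
P_source = P_load + P_line = 2160 + 139.4 = 2299 W
η = P_load / P_source = 2160 / 2299 = 0.9394

93.9 %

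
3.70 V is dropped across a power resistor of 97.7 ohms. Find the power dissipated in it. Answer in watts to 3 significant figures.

0.140 W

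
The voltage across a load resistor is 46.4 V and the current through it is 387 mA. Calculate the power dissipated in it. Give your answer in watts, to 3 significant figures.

18.0 W

V and I are known directly — P = V I, no intermediate step needed.
P = 46.4 V × 0.3870 A = 17.96 W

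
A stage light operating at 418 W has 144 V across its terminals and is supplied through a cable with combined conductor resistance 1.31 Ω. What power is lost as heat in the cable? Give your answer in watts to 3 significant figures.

11.0 W

Only the current and the line resistance are needed for the I²R loss.
I = P / V = 418 / 144 = 2.903 A through the cable.
P_line = I² R_line = (2.903)² × 1.31 = 11.04 W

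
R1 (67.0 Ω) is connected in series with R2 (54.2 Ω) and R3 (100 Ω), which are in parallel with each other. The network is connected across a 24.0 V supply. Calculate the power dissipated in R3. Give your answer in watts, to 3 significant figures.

Collapse R2‖R3 to a single equivalent, reducing the network to two series elements.
R_p = (54.2×100)/(54.2+100) = 35.15 Ω
R_total = 67.0 + 35.15 = 102.1 Ω
I = V / R_total = 24.0 / 102.1 = 0.2350 A
Voltage across the parallel pair: V_p = I × R_p = 0.2350 × 35.15 = 8.258 V
With V_p across R3, its power is V_p²/R3.
P_R3 = (8.258)² / 100 = 0.6820 W

0.682 W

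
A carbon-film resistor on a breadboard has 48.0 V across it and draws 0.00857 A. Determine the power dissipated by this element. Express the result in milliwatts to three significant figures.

V and I are known directly — P = V I, no intermediate step needed.
P = 48.0 V × 0.008570 A = 0.4114 W

411 mW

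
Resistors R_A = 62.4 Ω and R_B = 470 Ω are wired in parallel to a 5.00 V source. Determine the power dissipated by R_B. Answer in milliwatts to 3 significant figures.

53.2 mW

Parallel branches share the same voltage; P = V²/R gives the branch power in one step.
P_R_B = V² / R_B = (5.00)² / 470 Ω = 0.05319 W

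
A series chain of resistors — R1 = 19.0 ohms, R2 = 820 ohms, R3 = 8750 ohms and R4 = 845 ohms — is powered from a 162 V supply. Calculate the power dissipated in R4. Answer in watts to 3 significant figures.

0.204 W

In a series string the same current flows through every resistor — find that current, then P = I²R for the one we want.
R_total = 19.0 + 820 + 8750 + 845 = 10430 Ω
I = V / R_total = 162 / 10430 = 0.01553 A
P_R4 = I² × R4 = (0.01553)² × 845 = 0.2037 W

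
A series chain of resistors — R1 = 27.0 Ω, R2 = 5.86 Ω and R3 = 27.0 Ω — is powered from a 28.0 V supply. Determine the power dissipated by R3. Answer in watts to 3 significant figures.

The current is common to all series resistors; compute it, then apply P = I²R for the target.
R_total = 27.0 + 5.86 + 27.0 = 59.86 Ω
I = V / R_total = 28.0 / 59.86 = 0.4678 A
P_R3 = I² × R3 = (0.4678)² × 27.0 = 5.908 W

5.91 W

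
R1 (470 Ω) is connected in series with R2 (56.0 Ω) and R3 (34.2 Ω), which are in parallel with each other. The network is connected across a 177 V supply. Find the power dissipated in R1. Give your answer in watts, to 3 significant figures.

First combine the parallel branches into one equivalent R_p, then R1 + R_p is a series pair.
R_p = (56.0×34.2)/(56.0+34.2) = 21.23 Ω
R_total = 470 + 21.23 = 491.2 Ω
I = V / R_total = 177 / 491.2 = 0.3603 A
R1 carries the full series current, so P = I²R.
P_R1 = (0.3603)² × 470 = 61.02 W

61.0 W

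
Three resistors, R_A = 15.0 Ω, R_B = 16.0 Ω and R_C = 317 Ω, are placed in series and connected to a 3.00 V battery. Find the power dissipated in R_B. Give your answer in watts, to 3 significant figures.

0.00119 W

Since the resistors are in series they all carry the loop current I = V/R_total; the power in any one is I²R.
R_total = 15.0 + 16.0 + 317 = 348.0 Ω
I = V / R_total = 3.00 / 348.0 = 0.008621 A
P_R_B = I² × R_B = (0.008621)² × 16.0 = 0.001189 W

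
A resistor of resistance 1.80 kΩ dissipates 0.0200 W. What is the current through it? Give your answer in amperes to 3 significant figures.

Rearranging the power relation for the two known quantities gives I = √(P / R).
I = √(0.0200 / 1800) = 0.003333 A

0.00333 A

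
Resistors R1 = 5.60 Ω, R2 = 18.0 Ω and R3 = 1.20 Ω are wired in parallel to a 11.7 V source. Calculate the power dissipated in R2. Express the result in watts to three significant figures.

R2 sits directly across the source, so P = V²/R with V = 11.7 V.
P_R2 = V² / R2 = (11.7)² / 18.0 Ω = 7.605 W

7.60 W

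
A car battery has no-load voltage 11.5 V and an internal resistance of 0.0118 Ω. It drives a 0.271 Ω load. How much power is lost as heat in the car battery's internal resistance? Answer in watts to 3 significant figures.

19.5 W

Internal loss is I²r, with I set by the total series resistance r+R.
I = ε / (r + R) = 11.5 / (0.0118 + 0.271) = 40.66 A
P_int = I² r = (40.66)² × 0.0118 = 19.51 W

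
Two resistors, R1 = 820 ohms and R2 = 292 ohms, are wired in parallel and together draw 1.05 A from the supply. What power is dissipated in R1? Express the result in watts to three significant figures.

62.3 W

Only the total current is stated, so first find the parallel equivalent to get the voltage across the combination.
1/R_eq = 1/820 + 1/292 ⇒ R_eq = 215.3 Ω
V = I_total × R_eq = 1.050 × 215.3 = 226.1 V
P_R1 = V² / R1 = (226.1)² / 820 = 62.34 W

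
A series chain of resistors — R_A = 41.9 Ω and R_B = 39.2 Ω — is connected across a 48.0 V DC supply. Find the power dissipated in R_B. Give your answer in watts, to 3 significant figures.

The current is common to all series resistors; compute it, then apply P = I²R for the target.
R_total = 41.9 + 39.2 = 81.10 Ω
I = V / R_total = 48.0 / 81.10 = 0.5919 A
P_R_B = I² × R_B = (0.5919)² × 39.2 = 13.73 W

13.7 W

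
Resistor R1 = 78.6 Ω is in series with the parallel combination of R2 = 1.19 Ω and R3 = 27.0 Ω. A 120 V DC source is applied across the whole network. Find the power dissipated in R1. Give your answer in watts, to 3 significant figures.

178 W

Collapse R2‖R3 to a single equivalent, reducing the network to two series elements.
R_p = (1.19×27.0)/(1.19+27.0) = 1.140 Ω
R_total = 78.6 + 1.140 = 79.74 Ω
I = V / R_total = 120 / 79.74 = 1.505 A
R1 carries the full series current, so P = I²R.
P_R1 = (1.505)² × 78.6 = 178.0 W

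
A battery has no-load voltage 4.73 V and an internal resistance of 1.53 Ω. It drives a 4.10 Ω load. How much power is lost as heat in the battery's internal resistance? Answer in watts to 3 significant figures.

1.08 W

r is in series with the load, so it carries the full circuit current — the loss in it is I²r.
I = ε / (r + R) = 4.73 / (1.53 + 4.10) = 0.8401 A
P_int = I² r = (0.8401)² × 1.53 = 1.080 W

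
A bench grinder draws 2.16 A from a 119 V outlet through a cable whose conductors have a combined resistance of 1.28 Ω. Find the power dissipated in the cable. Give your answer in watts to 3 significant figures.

Line loss is just I²R for the cable — we know both I and R_line directly.
The cable carries the full 2.16 A.
P_line = I² R_line = (2.160)² × 1.28 = 5.972 W

5.97 W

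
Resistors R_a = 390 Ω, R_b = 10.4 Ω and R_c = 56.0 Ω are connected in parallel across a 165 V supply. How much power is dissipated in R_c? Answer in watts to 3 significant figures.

486 W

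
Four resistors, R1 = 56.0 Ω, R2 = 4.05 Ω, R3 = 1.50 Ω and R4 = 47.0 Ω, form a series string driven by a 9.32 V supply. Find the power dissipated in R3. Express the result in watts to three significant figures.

Series elements share the same current, so find I first, then use P = I²R.
R_total = 56.0 + 4.05 + 1.50 + 47.0 = 108.5 Ω
I = V / R_total = 9.32 / 108.5 = 0.08586 A
P_R3 = I² × R3 = (0.08586)² × 1.50 = 0.01106 W

0.0111 W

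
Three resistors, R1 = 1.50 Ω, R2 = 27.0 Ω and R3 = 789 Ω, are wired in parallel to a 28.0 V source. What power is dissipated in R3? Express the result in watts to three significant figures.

0.994 W

Parallel branches share the same voltage; P = V²/R gives the branch power in one step.
P_R3 = V² / R3 = (28.0)² / 789 Ω = 0.9937 W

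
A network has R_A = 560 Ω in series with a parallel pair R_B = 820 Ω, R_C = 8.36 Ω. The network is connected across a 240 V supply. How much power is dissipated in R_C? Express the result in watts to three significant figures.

First combine the parallel branches into one equivalent R_p, then R_A + R_p is a series pair.
R_p = (820×8.36)/(820+8.36) = 8.276 Ω
R_total = 560 + 8.276 = 568.3 Ω
I = V / R_total = 240 / 568.3 = 0.4223 A
Voltage across the parallel pair: V_p = I × R_p = 0.4223 × 8.276 = 3.495 V
R_C sees V_p directly, so P = V_p² / R_C.
P_R_C = (3.495)² / 8.36 = 1.461 W

1.46 W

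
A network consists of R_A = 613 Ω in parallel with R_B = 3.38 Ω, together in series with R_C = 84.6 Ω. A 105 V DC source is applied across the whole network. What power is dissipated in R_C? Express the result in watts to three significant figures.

121 W

Combine R_A and R_B into their parallel equivalent first, reducing the network to two series resistors.
R_p = (613×3.38)/(613+3.38) = 3.361 Ω
R_total = R_p + 84.6 = 3.361 + 84.6 = 87.96 Ω
I = V / R_total = 105 / 87.96 = 1.194 A
R_C carries the full series current, so P = I²R.
P_R_C = (1.194)² × 84.6 = 120.5 W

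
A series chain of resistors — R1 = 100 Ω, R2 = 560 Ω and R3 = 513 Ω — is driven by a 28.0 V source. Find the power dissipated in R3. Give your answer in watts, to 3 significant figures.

0.292 W

Since the resistors are in series they all carry the loop current I = V/R_total; the power in any one is I²R.
R_total = 100 + 560 + 513 = 1173 Ω
I = V / R_total = 28.0 / 1173 = 0.02387 A
P_R3 = I² × R3 = (0.02387)² × 513 = 0.2923 W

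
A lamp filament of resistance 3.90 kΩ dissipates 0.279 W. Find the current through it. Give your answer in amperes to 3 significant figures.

0.00846 A

Inverting the appropriate power form: I = √(P / R).
I = √(0.279 / 3900) = 0.008458 A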